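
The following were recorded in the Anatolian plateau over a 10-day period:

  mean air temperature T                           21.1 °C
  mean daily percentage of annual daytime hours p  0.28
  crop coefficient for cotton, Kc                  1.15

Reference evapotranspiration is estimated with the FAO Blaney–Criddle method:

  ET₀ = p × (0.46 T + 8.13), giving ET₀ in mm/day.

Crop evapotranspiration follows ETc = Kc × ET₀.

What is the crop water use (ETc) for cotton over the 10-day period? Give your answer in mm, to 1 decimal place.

57.4 mm

ET₀ = 0.28 × (0.46 × 21.1 + 8.13) = 0.28 × 17.836 = 4.9941 mm/d
ETc = Kc × ET₀ = 1.15 × 4.9941 = 5.7432 mm/d
Over 10 days: 5.7432 × 10 = 57.432 mm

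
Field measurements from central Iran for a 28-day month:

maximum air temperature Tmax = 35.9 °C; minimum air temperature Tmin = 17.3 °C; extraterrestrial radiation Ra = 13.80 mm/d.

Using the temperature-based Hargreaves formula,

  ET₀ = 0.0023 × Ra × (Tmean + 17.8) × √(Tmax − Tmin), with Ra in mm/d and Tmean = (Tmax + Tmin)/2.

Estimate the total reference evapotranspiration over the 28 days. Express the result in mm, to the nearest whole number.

Tmean = (35.9 + 17.3)/2 = 26.60 °C
ET₀ = 0.0023 × 13.80 × (26.60 + 17.8) × √18.6 = 0.0023 × 13.80 × 44.40 × 4.3128 = 6.0778 mm/d
Over 28 days: 6.0778 × 28 = 170.178 mm

170 mm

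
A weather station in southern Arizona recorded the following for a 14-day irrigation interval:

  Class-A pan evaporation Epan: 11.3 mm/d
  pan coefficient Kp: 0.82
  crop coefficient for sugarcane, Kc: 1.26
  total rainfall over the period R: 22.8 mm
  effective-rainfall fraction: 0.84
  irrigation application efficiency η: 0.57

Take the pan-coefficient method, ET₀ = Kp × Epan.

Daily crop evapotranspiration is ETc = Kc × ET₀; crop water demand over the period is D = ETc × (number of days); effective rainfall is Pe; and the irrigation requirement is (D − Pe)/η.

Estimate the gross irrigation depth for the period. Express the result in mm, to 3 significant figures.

253 mm

ET₀ = 0.82 × 11.3 = 9.2660 mm/d
ETc = Kc × ET₀ = 1.26 × 9.2660 = 11.6752 mm/d
Crop demand D = ETc × 14 d = 11.6752 × 14 = 163.453 mm
Pe = 0.84 × 22.8 = 19.152 mm
D − Pe = 163.453 − 19.152 = 144.301 mm
Gross irrigation = 144.301 / 0.57 = 253.160 mm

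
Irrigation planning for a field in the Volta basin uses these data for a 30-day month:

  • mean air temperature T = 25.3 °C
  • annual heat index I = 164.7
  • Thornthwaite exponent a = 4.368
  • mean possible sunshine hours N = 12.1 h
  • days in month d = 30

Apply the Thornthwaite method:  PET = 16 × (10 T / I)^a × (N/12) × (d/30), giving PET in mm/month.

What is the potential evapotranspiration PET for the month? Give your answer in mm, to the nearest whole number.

10T/I = 10 × 25.3 / 164.7 = 1.5361
(10T/I)^a = 1.5361^4.368 = 6.5205
Uncorrected PET = 16 × 6.5205 = 104.328 mm
Correction = (N/12)(d/30) = (12.1/12)(30/30) = 1.0083
PET = 104.328 × 1.0083 = 105.194 mm/month

105 mm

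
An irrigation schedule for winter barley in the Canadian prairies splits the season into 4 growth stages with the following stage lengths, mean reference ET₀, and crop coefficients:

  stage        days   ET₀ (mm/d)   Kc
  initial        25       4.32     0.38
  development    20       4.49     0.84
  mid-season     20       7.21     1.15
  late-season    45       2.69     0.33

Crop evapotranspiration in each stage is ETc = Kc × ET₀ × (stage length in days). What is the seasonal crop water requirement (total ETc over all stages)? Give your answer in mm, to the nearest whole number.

initial: 0.38 × 4.32 × 25 = 41.04 mm
development: 0.84 × 4.49 × 20 = 75.43 mm
mid-season: 1.15 × 7.21 × 20 = 165.83 mm
late-season: 0.33 × 2.69 × 45 = 39.95 mm
Seasonal total = 322.25 mm

322 mm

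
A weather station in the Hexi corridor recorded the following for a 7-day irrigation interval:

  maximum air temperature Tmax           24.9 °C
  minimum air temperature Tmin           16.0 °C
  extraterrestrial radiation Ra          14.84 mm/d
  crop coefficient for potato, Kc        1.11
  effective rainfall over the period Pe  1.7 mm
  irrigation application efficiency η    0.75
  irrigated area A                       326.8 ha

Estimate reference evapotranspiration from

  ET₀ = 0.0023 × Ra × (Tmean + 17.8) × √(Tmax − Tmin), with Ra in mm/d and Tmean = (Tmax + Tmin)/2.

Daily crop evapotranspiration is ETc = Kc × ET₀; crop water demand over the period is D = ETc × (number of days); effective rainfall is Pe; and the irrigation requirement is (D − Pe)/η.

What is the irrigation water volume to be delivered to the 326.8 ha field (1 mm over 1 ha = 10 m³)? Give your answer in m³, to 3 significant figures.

124000 m³

Tmean = (24.9 + 16.0)/2 = 20.45 °C
ET₀ = 0.0023 × 14.84 × (20.45 + 17.8) × √8.9 = 0.0023 × 14.84 × 38.25 × 2.9833 = 3.8948 mm/d
ETc = Kc × ET₀ = 1.11 × 3.8948 = 4.3232 mm/d
Crop demand D = ETc × 7 d = 4.3232 × 7 = 30.262 mm
D − Pe = 30.262 − 1.7 = 28.562 mm
Gross irrigation = 28.562 / 0.75 = 38.083 mm
Volume = 38.083 mm × 326.8 ha × 10 = 124455.2 m³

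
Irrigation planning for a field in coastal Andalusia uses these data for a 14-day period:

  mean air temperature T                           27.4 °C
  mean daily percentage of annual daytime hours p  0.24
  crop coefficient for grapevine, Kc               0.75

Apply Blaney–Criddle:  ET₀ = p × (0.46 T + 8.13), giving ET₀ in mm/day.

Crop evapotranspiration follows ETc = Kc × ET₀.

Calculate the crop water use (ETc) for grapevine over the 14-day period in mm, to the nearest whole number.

52 mm

ET₀ = 0.24 × (0.46 × 27.4 + 8.13) = 0.24 × 20.734 = 4.9762 mm/d
ETc = Kc × ET₀ = 0.75 × 4.9762 = 3.7322 mm/d
Over 14 days: 3.7322 × 14 = 52.251 mm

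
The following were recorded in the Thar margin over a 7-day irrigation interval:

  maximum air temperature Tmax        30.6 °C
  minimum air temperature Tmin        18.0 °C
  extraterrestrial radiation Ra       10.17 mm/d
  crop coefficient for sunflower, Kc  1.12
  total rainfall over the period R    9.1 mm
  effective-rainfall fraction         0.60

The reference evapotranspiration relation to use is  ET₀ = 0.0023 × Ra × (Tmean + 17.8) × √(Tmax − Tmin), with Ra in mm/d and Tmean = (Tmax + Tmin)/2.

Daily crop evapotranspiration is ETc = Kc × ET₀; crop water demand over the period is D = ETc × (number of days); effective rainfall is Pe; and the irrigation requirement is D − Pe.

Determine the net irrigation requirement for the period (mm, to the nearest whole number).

Tmean = (30.6 + 18.0)/2 = 24.30 °C
ET₀ = 0.0023 × 10.17 × (24.30 + 17.8) × √12.6 = 0.0023 × 10.17 × 42.10 × 3.5496 = 3.4955 mm/d
ETc = Kc × ET₀ = 1.12 × 3.4955 = 3.9150 mm/d
Crop demand D = ETc × 7 d = 3.9150 × 7 = 27.405 mm
Pe = 0.60 × 9.1 = 5.460 mm
D − Pe = 27.405 − 5.460 = 21.945 mm

22 mm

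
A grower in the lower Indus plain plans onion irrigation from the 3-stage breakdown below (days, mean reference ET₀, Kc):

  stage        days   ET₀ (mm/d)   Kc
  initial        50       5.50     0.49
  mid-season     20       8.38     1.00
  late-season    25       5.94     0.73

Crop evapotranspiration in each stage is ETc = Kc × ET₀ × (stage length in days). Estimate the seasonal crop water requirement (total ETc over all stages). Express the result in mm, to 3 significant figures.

411 mm

initial: 0.49 × 5.50 × 50 = 134.75 mm
mid-season: 1.00 × 8.38 × 20 = 167.60 mm
late-season: 0.73 × 5.94 × 25 = 108.41 mm
Seasonal total = 410.76 mm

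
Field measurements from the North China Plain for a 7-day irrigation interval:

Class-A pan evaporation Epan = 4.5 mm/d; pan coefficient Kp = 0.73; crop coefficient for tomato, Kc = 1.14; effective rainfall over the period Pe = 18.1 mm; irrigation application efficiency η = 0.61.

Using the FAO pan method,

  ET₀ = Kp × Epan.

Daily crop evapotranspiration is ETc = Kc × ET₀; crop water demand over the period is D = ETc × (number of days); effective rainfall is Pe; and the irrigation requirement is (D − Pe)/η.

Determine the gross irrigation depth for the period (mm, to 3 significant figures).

13.3 mm

ET₀ = 0.73 × 4.5 = 3.2850 mm/d
ETc = Kc × ET₀ = 1.14 × 3.2850 = 3.7449 mm/d
Crop demand D = ETc × 7 d = 3.7449 × 7 = 26.214 mm
D − Pe = 26.214 − 18.1 = 8.114 mm
Gross irrigation = 8.114 / 0.61 = 13.302 mm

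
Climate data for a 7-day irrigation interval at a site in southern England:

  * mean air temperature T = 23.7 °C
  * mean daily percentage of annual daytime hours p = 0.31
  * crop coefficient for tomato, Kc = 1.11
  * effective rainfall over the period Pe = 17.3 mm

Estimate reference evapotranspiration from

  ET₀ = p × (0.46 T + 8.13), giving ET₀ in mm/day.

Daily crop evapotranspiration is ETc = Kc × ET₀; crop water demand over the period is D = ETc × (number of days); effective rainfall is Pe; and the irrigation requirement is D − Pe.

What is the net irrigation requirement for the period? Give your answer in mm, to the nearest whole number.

ET₀ = 0.31 × (0.46 × 23.7 + 8.13) = 0.31 × 19.032 = 5.8999 mm/d
ETc = Kc × ET₀ = 1.11 × 5.8999 = 6.5489 mm/d
Crop demand D = ETc × 7 d = 6.5489 × 7 = 45.842 mm
D − Pe = 45.842 − 17.3 = 28.542 mm

29 mm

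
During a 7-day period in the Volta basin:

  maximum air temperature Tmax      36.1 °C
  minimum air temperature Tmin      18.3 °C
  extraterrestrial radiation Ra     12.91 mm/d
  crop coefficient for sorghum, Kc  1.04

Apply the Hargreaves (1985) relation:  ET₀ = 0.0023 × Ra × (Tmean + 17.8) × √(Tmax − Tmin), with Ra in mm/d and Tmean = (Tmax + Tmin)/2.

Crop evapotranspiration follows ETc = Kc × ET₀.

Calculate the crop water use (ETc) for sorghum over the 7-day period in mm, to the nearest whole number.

41 mm

Tmean = (36.1 + 18.3)/2 = 27.20 °C
ET₀ = 0.0023 × 12.91 × (27.20 + 17.8) × √17.8 = 0.0023 × 12.91 × 45.00 × 4.2190 = 5.6374 mm/d
ETc = Kc × ET₀ = 1.04 × 5.6374 = 5.8629 mm/d
Over 7 days: 5.8629 × 7 = 41.040 mm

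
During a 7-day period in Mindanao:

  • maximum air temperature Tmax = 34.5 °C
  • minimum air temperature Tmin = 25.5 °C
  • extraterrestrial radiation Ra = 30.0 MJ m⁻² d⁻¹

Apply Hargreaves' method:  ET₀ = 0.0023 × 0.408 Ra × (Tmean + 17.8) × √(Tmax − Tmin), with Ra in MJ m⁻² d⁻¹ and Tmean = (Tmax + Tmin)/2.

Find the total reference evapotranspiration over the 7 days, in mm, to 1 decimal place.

28.3 mm

Tmean = (34.5 + 25.5)/2 = 30.00 °C
0.408 Ra = 0.408 × 30.0 = 12.2400 mm/d equivalent
ET₀ = 0.0023 × 12.2400 × (30.00 + 17.8) × √9.0 = 0.0023 × 12.2400 × 47.80 × 3.0000 = 4.0370 mm/d
Over 7 days: 4.0370 × 7 = 28.259 mm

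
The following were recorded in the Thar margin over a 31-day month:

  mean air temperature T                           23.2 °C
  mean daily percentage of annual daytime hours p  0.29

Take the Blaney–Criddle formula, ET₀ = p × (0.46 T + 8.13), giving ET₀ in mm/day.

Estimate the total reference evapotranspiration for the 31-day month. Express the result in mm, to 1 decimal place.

ET₀ = 0.29 × (0.46 × 23.2 + 8.13) = 0.29 × 18.802 = 5.4526 mm/d
Monthly total = 5.4526 × 31 = 169.031 mm

169.0 mm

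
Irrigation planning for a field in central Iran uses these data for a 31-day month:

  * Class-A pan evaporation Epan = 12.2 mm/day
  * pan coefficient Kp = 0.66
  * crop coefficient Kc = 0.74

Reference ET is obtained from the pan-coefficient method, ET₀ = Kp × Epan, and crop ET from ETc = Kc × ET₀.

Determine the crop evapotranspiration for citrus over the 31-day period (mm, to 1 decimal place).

ET₀ = 0.66 × 12.2 = 8.0520 mm/d
ETc = Kc × ET₀ = 0.74 × 8.0520 = 5.9585 mm/d
Over 31 days: 5.9585 × 31 = 184.714 mm

184.7 mm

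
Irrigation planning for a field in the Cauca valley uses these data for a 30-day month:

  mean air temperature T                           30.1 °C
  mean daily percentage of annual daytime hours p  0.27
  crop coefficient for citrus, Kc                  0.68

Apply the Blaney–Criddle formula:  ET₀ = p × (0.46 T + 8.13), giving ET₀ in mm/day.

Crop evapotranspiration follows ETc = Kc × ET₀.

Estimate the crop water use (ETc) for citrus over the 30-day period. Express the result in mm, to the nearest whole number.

ET₀ = 0.27 × (0.46 × 30.1 + 8.13) = 0.27 × 21.976 = 5.9335 mm/d
ETc = Kc × ET₀ = 0.68 × 5.9335 = 4.0348 mm/d
Over 30 days: 4.0348 × 30 = 121.044 mm

121 mm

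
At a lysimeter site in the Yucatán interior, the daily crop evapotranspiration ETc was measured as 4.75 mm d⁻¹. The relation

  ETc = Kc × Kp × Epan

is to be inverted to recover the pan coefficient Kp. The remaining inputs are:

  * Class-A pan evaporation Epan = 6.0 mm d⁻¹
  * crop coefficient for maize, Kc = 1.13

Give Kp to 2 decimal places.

0.70

ETc = Kc × Kp × Epan  ⇒  Kp = ETc / (Kc × Epan)
Kp = 4.75 / (1.13 × 6.0) = 4.75 / 6.780 = 0.7006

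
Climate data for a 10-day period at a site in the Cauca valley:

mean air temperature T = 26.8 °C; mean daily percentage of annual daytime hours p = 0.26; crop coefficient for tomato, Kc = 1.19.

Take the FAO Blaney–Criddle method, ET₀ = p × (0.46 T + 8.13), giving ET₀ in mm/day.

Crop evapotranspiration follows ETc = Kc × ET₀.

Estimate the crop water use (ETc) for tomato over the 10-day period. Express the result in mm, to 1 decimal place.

ET₀ = 0.26 × (0.46 × 26.8 + 8.13) = 0.26 × 20.458 = 5.3191 mm/d
ETc = Kc × ET₀ = 1.19 × 5.3191 = 6.3297 mm/d
Over 10 days: 6.3297 × 10 = 63.297 mm

63.3 mm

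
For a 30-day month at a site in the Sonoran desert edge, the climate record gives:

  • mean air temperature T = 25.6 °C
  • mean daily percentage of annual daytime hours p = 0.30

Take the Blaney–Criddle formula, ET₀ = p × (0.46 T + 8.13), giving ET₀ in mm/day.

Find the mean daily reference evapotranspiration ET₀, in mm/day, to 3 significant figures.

ET₀ = 0.30 × (0.46 × 25.6 + 8.13) = 0.30 × 19.906 = 5.9718 mm/d

5.97 mm/day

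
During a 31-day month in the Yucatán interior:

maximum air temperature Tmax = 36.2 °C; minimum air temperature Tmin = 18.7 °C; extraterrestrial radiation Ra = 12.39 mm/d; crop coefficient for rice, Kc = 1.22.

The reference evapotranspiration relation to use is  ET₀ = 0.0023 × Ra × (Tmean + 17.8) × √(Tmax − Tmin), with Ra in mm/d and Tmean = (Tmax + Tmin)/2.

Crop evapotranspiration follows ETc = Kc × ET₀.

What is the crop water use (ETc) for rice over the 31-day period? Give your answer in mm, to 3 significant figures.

204 mm

Tmean = (36.2 + 18.7)/2 = 27.45 °C
ET₀ = 0.0023 × 12.39 × (27.45 + 17.8) × √17.5 = 0.0023 × 12.39 × 45.25 × 4.1833 = 5.3943 mm/d
ETc = Kc × ET₀ = 1.22 × 5.3943 = 6.5810 mm/d
Over 31 days: 6.5810 × 31 = 204.011 mm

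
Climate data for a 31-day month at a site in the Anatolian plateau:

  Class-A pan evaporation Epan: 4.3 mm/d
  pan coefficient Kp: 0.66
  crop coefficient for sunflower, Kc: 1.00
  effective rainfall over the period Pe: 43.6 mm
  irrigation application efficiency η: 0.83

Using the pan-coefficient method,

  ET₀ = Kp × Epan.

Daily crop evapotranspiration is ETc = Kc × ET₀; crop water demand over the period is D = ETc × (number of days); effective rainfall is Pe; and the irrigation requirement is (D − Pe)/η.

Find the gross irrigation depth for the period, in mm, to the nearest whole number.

ET₀ = 0.66 × 4.3 = 2.8380 mm/d
ETc = Kc × ET₀ = 1.00 × 2.8380 = 2.8380 mm/d
Crop demand D = ETc × 31 d = 2.8380 × 31 = 87.978 mm
D − Pe = 87.978 − 43.6 = 44.378 mm
Gross irrigation = 44.378 / 0.83 = 53.467 mm

53 mm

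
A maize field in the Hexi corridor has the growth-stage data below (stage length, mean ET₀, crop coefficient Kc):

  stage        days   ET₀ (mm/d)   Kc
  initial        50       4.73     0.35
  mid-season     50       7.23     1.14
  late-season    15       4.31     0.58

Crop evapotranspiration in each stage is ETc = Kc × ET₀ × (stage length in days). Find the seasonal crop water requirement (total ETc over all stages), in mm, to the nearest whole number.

532 mm

initial: 0.35 × 4.73 × 50 = 82.78 mm
mid-season: 1.14 × 7.23 × 50 = 412.11 mm
late-season: 0.58 × 4.31 × 15 = 37.50 mm
Seasonal total = 532.39 mm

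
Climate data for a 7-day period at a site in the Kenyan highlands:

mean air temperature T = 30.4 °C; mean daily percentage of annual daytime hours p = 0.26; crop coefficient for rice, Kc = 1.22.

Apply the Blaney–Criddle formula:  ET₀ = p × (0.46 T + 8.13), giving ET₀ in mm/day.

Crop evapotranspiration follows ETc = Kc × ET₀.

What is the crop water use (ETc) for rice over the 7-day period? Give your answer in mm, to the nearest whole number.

49 mm

ET₀ = 0.26 × (0.46 × 30.4 + 8.13) = 0.26 × 22.114 = 5.7496 mm/d
ETc = Kc × ET₀ = 1.22 × 5.7496 = 7.0145 mm/d
Over 7 days: 7.0145 × 7 = 49.102 mm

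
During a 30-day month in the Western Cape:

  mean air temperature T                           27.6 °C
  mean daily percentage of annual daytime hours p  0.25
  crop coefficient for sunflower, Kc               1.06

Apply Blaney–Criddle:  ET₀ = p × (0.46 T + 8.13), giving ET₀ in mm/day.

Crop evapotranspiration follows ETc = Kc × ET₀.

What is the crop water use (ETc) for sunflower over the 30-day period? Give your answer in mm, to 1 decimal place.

ET₀ = 0.25 × (0.46 × 27.6 + 8.13) = 0.25 × 20.826 = 5.2065 mm/d
ETc = Kc × ET₀ = 1.06 × 5.2065 = 5.5189 mm/d
Over 30 days: 5.5189 × 30 = 165.567 mm

165.6 mm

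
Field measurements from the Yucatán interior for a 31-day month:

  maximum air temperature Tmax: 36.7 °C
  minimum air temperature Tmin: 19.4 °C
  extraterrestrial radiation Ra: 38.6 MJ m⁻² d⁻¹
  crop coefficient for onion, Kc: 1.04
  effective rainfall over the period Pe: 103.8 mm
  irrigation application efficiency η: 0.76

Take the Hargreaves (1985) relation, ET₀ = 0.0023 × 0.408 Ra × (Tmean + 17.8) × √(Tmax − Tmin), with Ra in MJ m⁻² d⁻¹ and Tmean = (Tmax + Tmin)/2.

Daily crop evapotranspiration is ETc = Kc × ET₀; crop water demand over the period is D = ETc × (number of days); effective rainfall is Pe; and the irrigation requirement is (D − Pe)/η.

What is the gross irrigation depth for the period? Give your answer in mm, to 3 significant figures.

Tmean = (36.7 + 19.4)/2 = 28.05 °C
0.408 Ra = 0.408 × 38.6 = 15.7488 mm/d equivalent
ET₀ = 0.0023 × 15.7488 × (28.05 + 17.8) × √17.3 = 0.0023 × 15.7488 × 45.85 × 4.1593 = 6.9077 mm/d
ETc = Kc × ET₀ = 1.04 × 6.9077 = 7.1840 mm/d
Crop demand D = ETc × 31 d = 7.1840 × 31 = 222.704 mm
D − Pe = 222.704 − 103.8 = 118.904 mm
Gross irrigation = 118.904 / 0.76 = 156.453 mm

156 mm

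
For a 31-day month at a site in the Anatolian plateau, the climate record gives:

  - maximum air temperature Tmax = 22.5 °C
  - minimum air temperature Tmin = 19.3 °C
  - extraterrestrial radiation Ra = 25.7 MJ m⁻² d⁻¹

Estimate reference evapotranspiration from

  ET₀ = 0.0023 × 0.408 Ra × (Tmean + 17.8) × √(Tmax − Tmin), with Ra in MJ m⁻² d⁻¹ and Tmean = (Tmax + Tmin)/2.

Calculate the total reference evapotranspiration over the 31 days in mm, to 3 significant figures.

Tmean = (22.5 + 19.3)/2 = 20.90 °C
0.408 Ra = 0.408 × 25.7 = 10.4856 mm/d equivalent
ET₀ = 0.0023 × 10.4856 × (20.90 + 17.8) × √3.2 = 0.0023 × 10.4856 × 38.70 × 1.7889 = 1.6696 mm/d
Over 31 days: 1.6696 × 31 = 51.758 mm

51.8 mm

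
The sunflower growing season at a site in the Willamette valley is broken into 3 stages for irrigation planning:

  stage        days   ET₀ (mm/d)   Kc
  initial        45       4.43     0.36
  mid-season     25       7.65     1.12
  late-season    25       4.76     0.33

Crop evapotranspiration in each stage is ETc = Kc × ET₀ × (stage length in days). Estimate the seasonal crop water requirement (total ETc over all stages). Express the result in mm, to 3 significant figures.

initial: 0.36 × 4.43 × 45 = 71.77 mm
mid-season: 1.12 × 7.65 × 25 = 214.20 mm
late-season: 0.33 × 4.76 × 25 = 39.27 mm
Seasonal total = 325.24 mm

325 mm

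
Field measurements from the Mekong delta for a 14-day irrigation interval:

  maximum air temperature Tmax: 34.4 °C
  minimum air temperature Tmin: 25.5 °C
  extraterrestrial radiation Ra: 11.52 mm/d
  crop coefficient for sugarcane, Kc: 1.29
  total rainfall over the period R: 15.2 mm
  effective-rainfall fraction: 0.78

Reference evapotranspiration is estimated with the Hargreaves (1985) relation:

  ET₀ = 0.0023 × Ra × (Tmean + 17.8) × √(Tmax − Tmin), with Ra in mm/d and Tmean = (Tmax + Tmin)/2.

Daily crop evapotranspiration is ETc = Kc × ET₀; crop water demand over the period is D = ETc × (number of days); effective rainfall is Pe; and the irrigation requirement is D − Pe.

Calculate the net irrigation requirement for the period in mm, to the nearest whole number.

Tmean = (34.4 + 25.5)/2 = 29.95 °C
ET₀ = 0.0023 × 11.52 × (29.95 + 17.8) × √8.9 = 0.0023 × 11.52 × 47.75 × 2.9833 = 3.7744 mm/d
ETc = Kc × ET₀ = 1.29 × 3.7744 = 4.8690 mm/d
Crop demand D = ETc × 14 d = 4.8690 × 14 = 68.166 mm
Pe = 0.78 × 15.2 = 11.856 mm
D − Pe = 68.166 − 11.856 = 56.310 mm

56 mm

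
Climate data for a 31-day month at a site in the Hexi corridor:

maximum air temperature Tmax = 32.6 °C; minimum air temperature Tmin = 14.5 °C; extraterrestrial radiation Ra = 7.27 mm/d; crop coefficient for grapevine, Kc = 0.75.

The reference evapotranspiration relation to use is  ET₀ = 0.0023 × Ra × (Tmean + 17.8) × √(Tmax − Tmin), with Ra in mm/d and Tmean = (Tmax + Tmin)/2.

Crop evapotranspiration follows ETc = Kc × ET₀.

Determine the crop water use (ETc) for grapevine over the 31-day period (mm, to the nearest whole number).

Tmean = (32.6 + 14.5)/2 = 23.55 °C
ET₀ = 0.0023 × 7.27 × (23.55 + 17.8) × √18.1 = 0.0023 × 7.27 × 41.35 × 4.2544 = 2.9415 mm/d
ETc = Kc × ET₀ = 0.75 × 2.9415 = 2.2061 mm/d
Over 31 days: 2.2061 × 31 = 68.389 mm

68 mm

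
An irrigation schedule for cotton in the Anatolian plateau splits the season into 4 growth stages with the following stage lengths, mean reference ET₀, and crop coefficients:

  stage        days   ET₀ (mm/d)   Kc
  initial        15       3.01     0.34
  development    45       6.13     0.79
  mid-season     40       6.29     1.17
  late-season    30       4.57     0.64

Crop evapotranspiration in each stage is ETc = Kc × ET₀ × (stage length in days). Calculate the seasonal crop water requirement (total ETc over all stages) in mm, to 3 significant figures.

initial: 0.34 × 3.01 × 15 = 15.35 mm
development: 0.79 × 6.13 × 45 = 217.92 mm
mid-season: 1.17 × 6.29 × 40 = 294.37 mm
late-season: 0.64 × 4.57 × 30 = 87.74 mm
Seasonal total = 615.38 mm

615 mm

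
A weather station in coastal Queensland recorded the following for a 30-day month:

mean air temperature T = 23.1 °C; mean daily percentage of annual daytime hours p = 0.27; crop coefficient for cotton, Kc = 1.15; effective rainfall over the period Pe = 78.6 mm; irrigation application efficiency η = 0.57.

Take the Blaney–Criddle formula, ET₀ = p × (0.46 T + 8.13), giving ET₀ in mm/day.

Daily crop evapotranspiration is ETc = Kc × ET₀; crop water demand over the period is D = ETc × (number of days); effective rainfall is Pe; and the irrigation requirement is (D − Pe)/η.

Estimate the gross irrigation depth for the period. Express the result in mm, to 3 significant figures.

ET₀ = 0.27 × (0.46 × 23.1 + 8.13) = 0.27 × 18.756 = 5.0641 mm/d
ETc = Kc × ET₀ = 1.15 × 5.0641 = 5.8237 mm/d
Crop demand D = ETc × 30 d = 5.8237 × 30 = 174.711 mm
D − Pe = 174.711 − 78.6 = 96.111 mm
Gross irrigation = 96.111 / 0.57 = 168.616 mm

169 mm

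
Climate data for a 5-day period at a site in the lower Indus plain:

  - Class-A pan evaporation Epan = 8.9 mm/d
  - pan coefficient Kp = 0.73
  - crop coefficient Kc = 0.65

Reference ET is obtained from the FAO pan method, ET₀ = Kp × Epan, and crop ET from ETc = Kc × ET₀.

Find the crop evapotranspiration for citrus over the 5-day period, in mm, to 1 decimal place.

ET₀ = 0.73 × 8.9 = 6.4970 mm/d
ETc = Kc × ET₀ = 0.65 × 6.4970 = 4.2231 mm/d
Over 5 days: 4.2231 × 5 = 21.116 mm

21.1 mm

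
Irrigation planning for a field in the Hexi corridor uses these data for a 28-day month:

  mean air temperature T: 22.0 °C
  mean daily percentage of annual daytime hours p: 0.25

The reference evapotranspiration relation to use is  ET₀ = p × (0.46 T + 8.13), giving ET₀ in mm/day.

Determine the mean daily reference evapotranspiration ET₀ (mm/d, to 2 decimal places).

4.56 mm/d

ET₀ = 0.25 × (0.46 × 22.0 + 8.13) = 0.25 × 18.250 = 4.5625 mm/d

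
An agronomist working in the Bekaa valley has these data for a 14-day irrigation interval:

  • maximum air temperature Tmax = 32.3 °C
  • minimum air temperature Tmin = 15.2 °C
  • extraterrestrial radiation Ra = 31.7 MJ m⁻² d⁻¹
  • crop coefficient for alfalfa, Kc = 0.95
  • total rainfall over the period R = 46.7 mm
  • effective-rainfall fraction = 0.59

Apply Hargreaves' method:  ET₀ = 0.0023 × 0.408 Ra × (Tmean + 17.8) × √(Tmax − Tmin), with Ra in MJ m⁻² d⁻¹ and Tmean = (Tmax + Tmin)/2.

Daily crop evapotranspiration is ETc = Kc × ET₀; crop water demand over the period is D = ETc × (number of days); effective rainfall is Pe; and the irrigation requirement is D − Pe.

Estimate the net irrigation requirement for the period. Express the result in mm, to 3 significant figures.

Tmean = (32.3 + 15.2)/2 = 23.75 °C
0.408 Ra = 0.408 × 31.7 = 12.9336 mm/d equivalent
ET₀ = 0.0023 × 12.9336 × (23.75 + 17.8) × √17.1 = 0.0023 × 12.9336 × 41.55 × 4.1352 = 5.1111 mm/d
ETc = Kc × ET₀ = 0.95 × 5.1111 = 4.8555 mm/d
Crop demand D = ETc × 14 d = 4.8555 × 14 = 67.977 mm
Pe = 0.59 × 46.7 = 27.553 mm
D − Pe = 67.977 − 27.553 = 40.424 mm

40.4 mm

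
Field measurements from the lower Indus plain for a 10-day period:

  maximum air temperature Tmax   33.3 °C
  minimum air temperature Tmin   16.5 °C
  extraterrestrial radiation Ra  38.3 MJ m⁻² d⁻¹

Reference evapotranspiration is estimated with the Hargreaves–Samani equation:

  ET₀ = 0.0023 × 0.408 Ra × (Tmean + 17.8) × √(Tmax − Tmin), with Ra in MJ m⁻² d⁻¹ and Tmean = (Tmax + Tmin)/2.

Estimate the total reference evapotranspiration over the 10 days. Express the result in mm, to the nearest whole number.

Tmean = (33.3 + 16.5)/2 = 24.90 °C
0.408 Ra = 0.408 × 38.3 = 15.6264 mm/d equivalent
ET₀ = 0.0023 × 15.6264 × (24.90 + 17.8) × √16.8 = 0.0023 × 15.6264 × 42.70 × 4.0988 = 6.2903 mm/d
Over 10 days: 6.2903 × 10 = 62.903 mm

63 mm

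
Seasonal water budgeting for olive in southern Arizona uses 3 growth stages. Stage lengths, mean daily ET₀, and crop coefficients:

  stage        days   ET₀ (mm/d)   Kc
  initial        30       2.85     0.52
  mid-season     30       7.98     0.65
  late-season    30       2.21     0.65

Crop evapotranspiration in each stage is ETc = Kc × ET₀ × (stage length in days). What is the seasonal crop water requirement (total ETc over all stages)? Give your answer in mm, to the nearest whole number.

initial: 0.52 × 2.85 × 30 = 44.46 mm
mid-season: 0.65 × 7.98 × 30 = 155.61 mm
late-season: 0.65 × 2.21 × 30 = 43.10 mm
Seasonal total = 243.17 mm

243 mm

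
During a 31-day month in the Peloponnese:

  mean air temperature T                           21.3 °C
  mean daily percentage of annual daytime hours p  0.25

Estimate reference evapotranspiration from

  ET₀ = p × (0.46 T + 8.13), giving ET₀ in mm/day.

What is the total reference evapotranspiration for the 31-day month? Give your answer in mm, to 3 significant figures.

ET₀ = 0.25 × (0.46 × 21.3 + 8.13) = 0.25 × 17.928 = 4.4820 mm/d
Monthly total = 4.4820 × 31 = 138.942 mm

139 mm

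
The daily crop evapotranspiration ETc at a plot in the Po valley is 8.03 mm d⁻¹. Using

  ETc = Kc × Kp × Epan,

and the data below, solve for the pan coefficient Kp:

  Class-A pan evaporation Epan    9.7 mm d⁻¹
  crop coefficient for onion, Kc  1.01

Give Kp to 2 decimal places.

0.82

ETc = Kc × Kp × Epan  ⇒  Kp = ETc / (Kc × Epan)
Kp = 8.03 / (1.01 × 9.7) = 8.03 / 9.797 = 0.8196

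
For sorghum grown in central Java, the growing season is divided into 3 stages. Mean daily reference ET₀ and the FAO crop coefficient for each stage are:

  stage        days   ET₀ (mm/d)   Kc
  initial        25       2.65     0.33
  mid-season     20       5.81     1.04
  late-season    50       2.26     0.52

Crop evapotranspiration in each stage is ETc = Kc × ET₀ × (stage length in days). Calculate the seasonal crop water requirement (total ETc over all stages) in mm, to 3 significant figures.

initial: 0.33 × 2.65 × 25 = 21.86 mm
mid-season: 1.04 × 5.81 × 20 = 120.85 mm
late-season: 0.52 × 2.26 × 50 = 58.76 mm
Seasonal total = 201.47 mm

201 mm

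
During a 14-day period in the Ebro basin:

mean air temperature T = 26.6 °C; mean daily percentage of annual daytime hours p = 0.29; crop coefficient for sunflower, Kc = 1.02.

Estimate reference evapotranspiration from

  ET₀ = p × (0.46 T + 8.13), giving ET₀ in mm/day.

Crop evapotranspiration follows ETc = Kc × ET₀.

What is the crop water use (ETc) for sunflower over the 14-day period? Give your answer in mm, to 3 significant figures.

84.3 mm

ET₀ = 0.29 × (0.46 × 26.6 + 8.13) = 0.29 × 20.366 = 5.9061 mm/d
ETc = Kc × ET₀ = 1.02 × 5.9061 = 6.0242 mm/d
Over 14 days: 6.0242 × 14 = 84.339 mm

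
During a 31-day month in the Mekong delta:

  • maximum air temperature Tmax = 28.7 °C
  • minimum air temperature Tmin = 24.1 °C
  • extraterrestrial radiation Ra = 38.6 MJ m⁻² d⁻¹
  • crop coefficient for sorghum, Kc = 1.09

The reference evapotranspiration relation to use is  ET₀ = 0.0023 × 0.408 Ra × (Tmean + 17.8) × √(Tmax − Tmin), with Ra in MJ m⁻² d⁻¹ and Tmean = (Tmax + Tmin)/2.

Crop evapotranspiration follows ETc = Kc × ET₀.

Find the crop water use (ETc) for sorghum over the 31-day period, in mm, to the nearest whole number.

116 mm

Tmean = (28.7 + 24.1)/2 = 26.40 °C
0.408 Ra = 0.408 × 38.6 = 15.7488 mm/d equivalent
ET₀ = 0.0023 × 15.7488 × (26.40 + 17.8) × √4.6 = 0.0023 × 15.7488 × 44.20 × 2.1448 = 3.4339 mm/d
ETc = Kc × ET₀ = 1.09 × 3.4339 = 3.7430 mm/d
Over 31 days: 3.7430 × 31 = 116.033 mm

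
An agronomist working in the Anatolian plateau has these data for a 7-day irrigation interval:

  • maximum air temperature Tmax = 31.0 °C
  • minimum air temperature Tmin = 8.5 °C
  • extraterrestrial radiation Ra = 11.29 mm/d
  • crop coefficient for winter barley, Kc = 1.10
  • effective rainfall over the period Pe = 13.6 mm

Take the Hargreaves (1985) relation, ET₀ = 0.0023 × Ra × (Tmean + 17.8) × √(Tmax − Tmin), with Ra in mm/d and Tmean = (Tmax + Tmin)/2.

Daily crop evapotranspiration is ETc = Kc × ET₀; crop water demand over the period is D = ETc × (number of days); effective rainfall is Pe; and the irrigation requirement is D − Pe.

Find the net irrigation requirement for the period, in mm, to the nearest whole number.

22 mm

Tmean = (31.0 + 8.5)/2 = 19.75 °C
ET₀ = 0.0023 × 11.29 × (19.75 + 17.8) × √22.5 = 0.0023 × 11.29 × 37.55 × 4.7434 = 4.6251 mm/d
ETc = Kc × ET₀ = 1.10 × 4.6251 = 5.0876 mm/d
Crop demand D = ETc × 7 d = 5.0876 × 7 = 35.613 mm
D − Pe = 35.613 − 13.6 = 22.013 mm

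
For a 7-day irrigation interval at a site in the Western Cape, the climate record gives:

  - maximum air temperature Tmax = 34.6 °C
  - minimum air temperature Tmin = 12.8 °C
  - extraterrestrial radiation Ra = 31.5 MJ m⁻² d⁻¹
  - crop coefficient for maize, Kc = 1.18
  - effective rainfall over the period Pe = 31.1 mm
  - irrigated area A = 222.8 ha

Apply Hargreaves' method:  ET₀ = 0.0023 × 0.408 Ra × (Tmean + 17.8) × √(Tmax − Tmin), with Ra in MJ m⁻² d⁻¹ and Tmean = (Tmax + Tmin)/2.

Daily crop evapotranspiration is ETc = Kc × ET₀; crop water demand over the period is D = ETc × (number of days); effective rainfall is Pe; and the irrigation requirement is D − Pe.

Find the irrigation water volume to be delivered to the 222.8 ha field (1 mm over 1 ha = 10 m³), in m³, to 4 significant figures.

36120 m³

Tmean = (34.6 + 12.8)/2 = 23.70 °C
0.408 Ra = 0.408 × 31.5 = 12.8520 mm/d equivalent
ET₀ = 0.0023 × 12.8520 × (23.70 + 17.8) × √21.8 = 0.0023 × 12.8520 × 41.50 × 4.6690 = 5.7276 mm/d
ETc = Kc × ET₀ = 1.18 × 5.7276 = 6.7586 mm/d
Crop demand D = ETc × 7 d = 6.7586 × 7 = 47.310 mm
D − Pe = 47.310 − 31.1 = 16.210 mm
Volume = 16.210 mm × 222.8 ha × 10 = 36115.9 m³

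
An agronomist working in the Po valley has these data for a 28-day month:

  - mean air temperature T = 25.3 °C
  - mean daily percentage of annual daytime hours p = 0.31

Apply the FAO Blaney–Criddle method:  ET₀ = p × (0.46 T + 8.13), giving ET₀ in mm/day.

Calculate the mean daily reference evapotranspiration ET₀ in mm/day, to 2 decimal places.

ET₀ = 0.31 × (0.46 × 25.3 + 8.13) = 0.31 × 19.768 = 6.1281 mm/d

6.13 mm/day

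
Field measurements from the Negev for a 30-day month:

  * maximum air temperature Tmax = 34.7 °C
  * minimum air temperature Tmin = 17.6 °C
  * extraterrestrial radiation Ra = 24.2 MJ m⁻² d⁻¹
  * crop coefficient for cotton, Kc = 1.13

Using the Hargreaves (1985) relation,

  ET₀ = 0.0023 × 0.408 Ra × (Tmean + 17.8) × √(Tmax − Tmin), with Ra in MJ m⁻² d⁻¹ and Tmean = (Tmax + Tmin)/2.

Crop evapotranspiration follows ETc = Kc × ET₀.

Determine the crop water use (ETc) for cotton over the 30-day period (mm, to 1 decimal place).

139.9 mm

Tmean = (34.7 + 17.6)/2 = 26.15 °C
0.408 Ra = 0.408 × 24.2 = 9.8736 mm/d equivalent
ET₀ = 0.0023 × 9.8736 × (26.15 + 17.8) × √17.1 = 0.0023 × 9.8736 × 43.95 × 4.1352 = 4.1272 mm/d
ETc = Kc × ET₀ = 1.13 × 4.1272 = 4.6637 mm/d
Over 30 days: 4.6637 × 30 = 139.911 mm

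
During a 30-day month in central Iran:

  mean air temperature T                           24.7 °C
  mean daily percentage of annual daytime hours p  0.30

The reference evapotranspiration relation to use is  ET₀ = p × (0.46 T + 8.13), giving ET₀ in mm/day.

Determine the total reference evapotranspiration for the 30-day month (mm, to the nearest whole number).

175 mm

ET₀ = 0.30 × (0.46 × 24.7 + 8.13) = 0.30 × 19.492 = 5.8476 mm/d
Monthly total = 5.8476 × 30 = 175.428 mm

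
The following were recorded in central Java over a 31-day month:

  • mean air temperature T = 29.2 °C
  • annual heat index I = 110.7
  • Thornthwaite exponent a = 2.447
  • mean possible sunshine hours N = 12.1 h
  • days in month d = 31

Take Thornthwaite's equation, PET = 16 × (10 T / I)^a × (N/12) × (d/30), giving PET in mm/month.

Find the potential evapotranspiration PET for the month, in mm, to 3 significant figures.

10T/I = 10 × 29.2 / 110.7 = 2.6378
(10T/I)^a = 2.6378^2.447 = 10.7344
Uncorrected PET = 16 × 10.7344 = 171.750 mm
Correction = (N/12)(d/30) = (12.1/12)(31/30) = 1.0419
PET = 171.750 × 1.0419 = 178.946 mm/month

179 mm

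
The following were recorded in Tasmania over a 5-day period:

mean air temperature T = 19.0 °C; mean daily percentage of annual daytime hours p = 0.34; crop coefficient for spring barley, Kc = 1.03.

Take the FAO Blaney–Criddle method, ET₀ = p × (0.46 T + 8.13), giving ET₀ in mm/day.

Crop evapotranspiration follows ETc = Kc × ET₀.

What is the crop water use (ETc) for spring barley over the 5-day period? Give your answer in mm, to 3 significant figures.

29.5 mm

ET₀ = 0.34 × (0.46 × 19.0 + 8.13) = 0.34 × 16.870 = 5.7358 mm/d
ETc = Kc × ET₀ = 1.03 × 5.7358 = 5.9079 mm/d
Over 5 days: 5.9079 × 5 = 29.540 mm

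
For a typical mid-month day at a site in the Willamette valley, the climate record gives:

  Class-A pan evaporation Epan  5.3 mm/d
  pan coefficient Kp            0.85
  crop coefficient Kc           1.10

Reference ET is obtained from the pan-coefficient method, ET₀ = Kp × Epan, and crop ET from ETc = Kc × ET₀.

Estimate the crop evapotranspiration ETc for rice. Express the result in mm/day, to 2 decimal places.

ET₀ = 0.85 × 5.3 = 4.5050 mm/d
ETc = Kc × ET₀ = 1.10 × 4.5050 = 4.9555 mm/d

4.96 mm/day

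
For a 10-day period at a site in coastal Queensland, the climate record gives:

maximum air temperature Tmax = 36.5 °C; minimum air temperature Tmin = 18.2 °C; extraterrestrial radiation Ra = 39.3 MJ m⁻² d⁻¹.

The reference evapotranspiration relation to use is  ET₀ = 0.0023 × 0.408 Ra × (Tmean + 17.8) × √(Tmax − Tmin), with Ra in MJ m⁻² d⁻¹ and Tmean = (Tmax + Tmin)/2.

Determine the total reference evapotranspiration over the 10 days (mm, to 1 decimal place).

Tmean = (36.5 + 18.2)/2 = 27.35 °C
0.408 Ra = 0.408 × 39.3 = 16.0344 mm/d equivalent
ET₀ = 0.0023 × 16.0344 × (27.35 + 17.8) × √18.3 = 0.0023 × 16.0344 × 45.15 × 4.2778 = 7.1229 mm/d
Over 10 days: 7.1229 × 10 = 71.229 mm

71.2 mm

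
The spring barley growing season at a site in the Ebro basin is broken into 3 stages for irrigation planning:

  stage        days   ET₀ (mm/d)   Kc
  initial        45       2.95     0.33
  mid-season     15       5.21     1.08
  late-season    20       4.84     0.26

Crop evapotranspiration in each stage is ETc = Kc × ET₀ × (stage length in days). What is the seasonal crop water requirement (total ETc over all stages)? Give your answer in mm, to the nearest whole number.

153 mm

initial: 0.33 × 2.95 × 45 = 43.81 mm
mid-season: 1.08 × 5.21 × 15 = 84.40 mm
late-season: 0.26 × 4.84 × 20 = 25.17 mm
Seasonal total = 153.38 mm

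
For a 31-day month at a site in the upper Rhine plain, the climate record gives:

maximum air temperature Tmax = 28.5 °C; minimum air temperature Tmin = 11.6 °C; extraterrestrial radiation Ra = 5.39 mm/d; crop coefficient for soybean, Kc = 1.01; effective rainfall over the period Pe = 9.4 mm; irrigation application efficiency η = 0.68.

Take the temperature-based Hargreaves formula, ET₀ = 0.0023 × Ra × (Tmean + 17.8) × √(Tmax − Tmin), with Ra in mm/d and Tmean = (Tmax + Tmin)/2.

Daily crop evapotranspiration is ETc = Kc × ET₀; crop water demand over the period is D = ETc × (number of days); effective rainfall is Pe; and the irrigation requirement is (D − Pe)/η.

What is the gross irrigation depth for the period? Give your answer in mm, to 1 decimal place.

75.0 mm

Tmean = (28.5 + 11.6)/2 = 20.05 °C
ET₀ = 0.0023 × 5.39 × (20.05 + 17.8) × √16.9 = 0.0023 × 5.39 × 37.85 × 4.1110 = 1.9290 mm/d
ETc = Kc × ET₀ = 1.01 × 1.9290 = 1.9483 mm/d
Crop demand D = ETc × 31 d = 1.9483 × 31 = 60.397 mm
D − Pe = 60.397 − 9.4 = 50.997 mm
Gross irrigation = 50.997 / 0.68 = 74.996 mm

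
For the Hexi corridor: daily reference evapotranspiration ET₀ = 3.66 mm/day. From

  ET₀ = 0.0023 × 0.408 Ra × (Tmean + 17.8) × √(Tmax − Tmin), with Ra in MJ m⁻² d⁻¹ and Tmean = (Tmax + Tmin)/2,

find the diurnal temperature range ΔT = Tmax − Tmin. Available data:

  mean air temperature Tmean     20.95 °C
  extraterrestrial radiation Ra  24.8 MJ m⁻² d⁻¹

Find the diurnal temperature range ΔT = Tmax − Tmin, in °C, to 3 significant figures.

√ΔT = ET₀ / [0.0023 × 0.408 × Ra × (Tmean+17.8)] = 3.66 / (0.0023 × 10.1184 × 38.75) = 4.0585
ΔT = 4.0585² = 16.471 °C

16.5 °C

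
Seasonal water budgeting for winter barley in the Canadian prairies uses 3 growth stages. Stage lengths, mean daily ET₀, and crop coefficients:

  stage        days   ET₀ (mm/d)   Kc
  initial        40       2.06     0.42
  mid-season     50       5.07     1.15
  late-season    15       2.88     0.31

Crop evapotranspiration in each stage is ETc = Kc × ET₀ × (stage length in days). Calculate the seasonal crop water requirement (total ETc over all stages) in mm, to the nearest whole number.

340 mm

initial: 0.42 × 2.06 × 40 = 34.61 mm
mid-season: 1.15 × 5.07 × 50 = 291.53 mm
late-season: 0.31 × 2.88 × 15 = 13.39 mm
Seasonal total = 339.53 mm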